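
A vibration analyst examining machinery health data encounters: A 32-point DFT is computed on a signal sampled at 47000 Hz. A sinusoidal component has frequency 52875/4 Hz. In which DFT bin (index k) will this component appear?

DFT frequency resolution = f_s/N = 47000/32 = 5875/4 Hz
Bin index k = f_signal / resolution = 52875/4 / 5875/4 = 9
The signal frequency 52875/4 Hz falls in DFT bin k = 9.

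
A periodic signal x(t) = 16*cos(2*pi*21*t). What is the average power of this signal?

Average power of A*cos(wt) is A^2/2.
P = 16^2 / 2 = 256/2 = 128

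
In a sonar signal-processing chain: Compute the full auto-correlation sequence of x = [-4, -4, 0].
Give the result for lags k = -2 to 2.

r_xx[k] = sum_m x[m]*x[m+k], indexed from 0, for k = -2 to 2:
  r_xx[-2] = x[2]*x[0] = 0
  r_xx[-1] = x[1]*x[0] + x[2]*x[1] = 16
  r_xx[0] = x[0]*x[0] + x[1]*x[1] + x[2]*x[2] = 32
  r_xx[1] = x[0]*x[1] + x[1]*x[2] = 16
  r_xx[2] = x[0]*x[2] = 0
r_xx = [0, 16, 32, 16, 0]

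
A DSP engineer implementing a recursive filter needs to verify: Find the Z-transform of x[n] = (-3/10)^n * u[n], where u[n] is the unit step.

The Z-transform of a^n * u[n] is z/(z-a) for |z| > |a|.
Here a = -3/10, so X(z) = z/(z - (-3/10)) = 10z/(10z + 3)
ROC: |z| > 3/10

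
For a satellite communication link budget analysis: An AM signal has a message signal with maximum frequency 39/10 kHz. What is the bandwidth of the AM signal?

In AM (double-sideband), the bandwidth is twice the message frequency.
BW = 2 * f_m = 2 * 39/10 kHz = 39/5 kHz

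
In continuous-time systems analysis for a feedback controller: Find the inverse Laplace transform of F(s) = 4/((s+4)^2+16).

Standard pair: w/((s+a)^2+w^2) <-> e^(-at)*sin(wt)*u(t)
With a=4, w=4: f(t) = e^(-4t)*sin(4t)*u(t)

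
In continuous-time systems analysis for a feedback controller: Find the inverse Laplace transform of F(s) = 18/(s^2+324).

Standard pair: w/(s^2+w^2) <-> sin(wt)*u(t)
Recognize w^2 = 324, so w = 18; numerator 18 = 1*18.
f(t) = sin(18t)*u(t)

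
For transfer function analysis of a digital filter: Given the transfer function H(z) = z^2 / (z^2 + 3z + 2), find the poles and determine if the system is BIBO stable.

Poles are roots of the denominator: z^2 + 3z + 2 = 0.
Quadratic formula: z = [-(3) +/- sqrt((3)^2 - 4*(2))] / 2
Discriminant = 9 - 8 = 1; sqrt = 1.
z = (-3 +/- 1) / 2 => z = -1 or z = -2.
|p1| = 2, |p2| = 1.
For BIBO stability, all poles must lie inside the unit circle (|p| < 1).
System is UNSTABLE since at least one |p| >= 1.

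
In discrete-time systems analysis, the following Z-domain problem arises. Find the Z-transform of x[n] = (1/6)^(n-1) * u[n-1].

Time-shifting property: if X(z) = Z{x[n]}, then Z{x[n-d]} = z^(-d) * X(z)
X(z) = z/(z - 1/6) for x[n] = (1/6)^n * u[n]
Z{x[n-1]} = z^(-1) * z/(z - 1/6) = 1/(z - 1/6)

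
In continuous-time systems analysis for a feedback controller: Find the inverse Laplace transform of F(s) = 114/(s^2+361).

Standard pair: w/(s^2+w^2) <-> sin(wt)*u(t)
Recognize w^2 = 361, so w = 19; numerator 114 = 6*19.
f(t) = 6*sin(19t)*u(t)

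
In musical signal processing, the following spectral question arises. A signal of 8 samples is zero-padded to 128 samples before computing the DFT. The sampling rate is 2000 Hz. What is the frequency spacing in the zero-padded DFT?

Original DFT: N = 8, resolution = f_s/N = 2000/8 = 250 Hz
Zero-padded DFT: N = 128, resolution = f_s/N = 2000/128 = 125/8 Hz
Zero-padding interpolates the spectrum (finer frequency grid)
but does NOT improve the true spectral resolution (ability to resolve close frequencies).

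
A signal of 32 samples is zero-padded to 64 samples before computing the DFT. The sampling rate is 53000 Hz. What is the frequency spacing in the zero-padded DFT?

Original DFT: N = 32, resolution = f_s/N = 53000/32 = 6625/4 Hz
Zero-padded DFT: N = 64, resolution = f_s/N = 53000/64 = 6625/8 Hz
Zero-padding interpolates the spectrum (finer frequency grid)
but does NOT improve the true spectral resolution (ability to resolve close frequencies).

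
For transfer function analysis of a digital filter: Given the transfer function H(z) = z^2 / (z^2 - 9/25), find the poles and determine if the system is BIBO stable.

Poles are roots of the denominator: z^2 - 9/25 = 0.
Quadratic formula: z = [-(0) +/- sqrt((0)^2 - 4*(-9/25))] / 2
Discriminant = 0 + 36/25 = 36/25; sqrt = 6/5.
z = (0 +/- 6/5) / 2 => z = 3/5 or z = -3/5.
|p1| = 3/5, |p2| = 3/5.
For BIBO stability, all poles must lie inside the unit circle (|p| < 1).
System is STABLE since both |p| < 1.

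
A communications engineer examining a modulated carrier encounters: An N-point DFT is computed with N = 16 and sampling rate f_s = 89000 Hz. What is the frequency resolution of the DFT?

DFT frequency resolution = f_s / N
= 89000 / 16 = 11125/2 Hz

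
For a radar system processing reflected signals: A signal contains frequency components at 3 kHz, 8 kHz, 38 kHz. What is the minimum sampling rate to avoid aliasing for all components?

The highest frequency component is f_max = 38 kHz.
Nyquist rate = 2 * f_max = 2 * 38 kHz = 76 kHz.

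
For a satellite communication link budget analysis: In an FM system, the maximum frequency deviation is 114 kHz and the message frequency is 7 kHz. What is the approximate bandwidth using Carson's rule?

Carson's rule: BW = 2*(delta_f + f_m)
= 2*(114 + 7) kHz = 242 kHz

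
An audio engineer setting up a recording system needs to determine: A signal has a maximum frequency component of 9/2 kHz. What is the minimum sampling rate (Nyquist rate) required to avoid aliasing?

By the Nyquist-Shannon sampling theorem,
the minimum sampling rate (Nyquist rate) must be at least 2 * f_max.
Nyquist rate = 2 * 9/2 kHz = 9 kHz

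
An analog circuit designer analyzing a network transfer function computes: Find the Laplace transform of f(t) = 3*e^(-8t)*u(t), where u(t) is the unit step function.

Standard Laplace transform pair:
e^(-at)*u(t) <-> 1/(s+a)
With a = 8: L{3*e^(-8t)*u(t)} = 3/(s+8), ROC: Re(s) > -8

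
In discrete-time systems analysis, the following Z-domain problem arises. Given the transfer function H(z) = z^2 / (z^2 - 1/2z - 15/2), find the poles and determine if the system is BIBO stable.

Poles are roots of the denominator: z^2 - 1/2z - 15/2 = 0.
Quadratic formula: z = [-(-1/2) +/- sqrt((-1/2)^2 - 4*(-15/2))] / 2
Discriminant = 1/4 + 30 = 121/4; sqrt = 11/2.
z = (1/2 +/- 11/2) / 2 => z = 3 or z = -5/2.
|p1| = 3, |p2| = 5/2.
For BIBO stability, all poles must lie inside the unit circle (|p| < 1).
System is UNSTABLE since at least one |p| >= 1.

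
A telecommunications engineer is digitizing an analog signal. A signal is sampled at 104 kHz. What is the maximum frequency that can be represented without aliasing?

The maximum frequency that can be represented without aliasing
is the Nyquist frequency: f_max = f_s / 2 = 104 kHz / 2 = 52 kHz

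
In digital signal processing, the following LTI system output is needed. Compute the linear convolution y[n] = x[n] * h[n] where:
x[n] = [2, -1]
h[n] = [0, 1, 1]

y[n] = sum_k x[k]*h[n-k]. Output length = len(x) + len(h) - 1 = 2 + 3 - 1 = 4.
y[0] = 2*0 = 0
y[1] = -1*0 + 2*1 = 2
y[2] = -1*1 + 2*1 = 1
y[3] = -1*1 = -1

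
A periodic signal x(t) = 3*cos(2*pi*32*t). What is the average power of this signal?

Average power of A*cos(wt) is A^2/2.
P = 3^2 / 2 = 9/2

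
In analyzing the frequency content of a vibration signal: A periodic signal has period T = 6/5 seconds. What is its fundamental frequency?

The fundamental frequency is the reciprocal of the period.
f = 1/T = 1/(6/5) = 5/6 Hz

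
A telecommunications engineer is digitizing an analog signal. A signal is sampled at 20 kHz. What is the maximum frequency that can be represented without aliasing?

The maximum frequency that can be represented without aliasing
is the Nyquist frequency: f_max = f_s / 2 = 20 kHz / 2 = 10 kHz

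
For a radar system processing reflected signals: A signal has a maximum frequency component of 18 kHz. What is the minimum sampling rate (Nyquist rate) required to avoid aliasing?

By the Nyquist-Shannon sampling theorem,
the minimum sampling rate (Nyquist rate) must be at least 2 * f_max.
Nyquist rate = 2 * 18 kHz = 36 kHz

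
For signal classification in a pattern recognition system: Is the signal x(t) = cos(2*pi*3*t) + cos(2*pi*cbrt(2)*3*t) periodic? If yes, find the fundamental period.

f1 = 3 Hz, f2 = 3*cbrt(2) Hz
Ratio f2/f1 = cbrt(2), which is irrational.
Since the frequency ratio is irrational, no common period exists.
The signal is not periodic.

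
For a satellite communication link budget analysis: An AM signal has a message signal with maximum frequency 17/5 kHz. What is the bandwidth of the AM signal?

In AM (double-sideband), the bandwidth is twice the message frequency.
BW = 2 * f_m = 2 * 17/5 kHz = 34/5 kHz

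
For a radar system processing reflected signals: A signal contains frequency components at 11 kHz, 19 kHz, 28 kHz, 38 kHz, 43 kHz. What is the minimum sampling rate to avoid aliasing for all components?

The highest frequency component is f_max = 43 kHz.
Nyquist rate = 2 * f_max = 2 * 43 kHz = 86 kHz.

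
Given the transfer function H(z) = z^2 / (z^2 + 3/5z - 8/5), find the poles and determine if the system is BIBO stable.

Poles are roots of the denominator: z^2 + 3/5z - 8/5 = 0.
Quadratic formula: z = [-(3/5) +/- sqrt((3/5)^2 - 4*(-8/5))] / 2
Discriminant = 9/25 + 32/5 = 169/25; sqrt = 13/5.
z = (-3/5 +/- 13/5) / 2 => z = 1 or z = -8/5.
|p1| = 8/5, |p2| = 1.
For BIBO stability, all poles must lie inside the unit circle (|p| < 1).
System is UNSTABLE since at least one |p| >= 1.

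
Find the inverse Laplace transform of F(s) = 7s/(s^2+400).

Standard pair: s/(s^2+w^2) <-> cos(wt)*u(t)
With k=7, w=20: f(t) = 7*cos(20t)*u(t)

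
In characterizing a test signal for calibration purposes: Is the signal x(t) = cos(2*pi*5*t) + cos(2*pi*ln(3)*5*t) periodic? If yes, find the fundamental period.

f1 = 5 Hz, f2 = 5*ln(3) Hz
Ratio f2/f1 = ln(3), which is irrational.
Since the frequency ratio is irrational, no common period exists.
The signal is not periodic.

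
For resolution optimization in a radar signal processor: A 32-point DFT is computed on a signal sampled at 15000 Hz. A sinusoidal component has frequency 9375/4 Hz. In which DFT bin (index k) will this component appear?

DFT frequency resolution = f_s/N = 15000/32 = 1875/4 Hz
Bin index k = f_signal / resolution = 9375/4 / 1875/4 = 5
The signal frequency 9375/4 Hz falls in DFT bin k = 5.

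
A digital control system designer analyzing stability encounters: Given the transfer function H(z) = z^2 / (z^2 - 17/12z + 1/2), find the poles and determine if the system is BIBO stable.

Poles are roots of the denominator: z^2 - 17/12z + 1/2 = 0.
Quadratic formula: z = [-(-17/12) +/- sqrt((-17/12)^2 - 4*(1/2))] / 2
Discriminant = 289/144 - 2 = 1/144; sqrt = 1/12.
z = (17/12 +/- 1/12) / 2 => z = 3/4 or z = 2/3.
|p1| = 2/3, |p2| = 3/4.
For BIBO stability, all poles must lie inside the unit circle (|p| < 1).
System is STABLE since both |p| < 1.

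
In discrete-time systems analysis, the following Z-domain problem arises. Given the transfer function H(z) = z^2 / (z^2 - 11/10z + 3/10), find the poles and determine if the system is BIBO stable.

Poles are roots of the denominator: z^2 - 11/10z + 3/10 = 0.
Quadratic formula: z = [-(-11/10) +/- sqrt((-11/10)^2 - 4*(3/10))] / 2
Discriminant = 121/100 - 6/5 = 1/100; sqrt = 1/10.
z = (11/10 +/- 1/10) / 2 => z = 3/5 or z = 1/2.
|p1| = 3/5, |p2| = 1/2.
For BIBO stability, all poles must lie inside the unit circle (|p| < 1).
System is STABLE since both |p| < 1.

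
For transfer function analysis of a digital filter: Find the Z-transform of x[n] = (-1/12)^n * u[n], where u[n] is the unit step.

The Z-transform of a^n * u[n] is z/(z-a) for |z| > |a|.
Here a = -1/12, so X(z) = z/(z - (-1/12)) = 12z/(12z + 1)
ROC: |z| > 1/12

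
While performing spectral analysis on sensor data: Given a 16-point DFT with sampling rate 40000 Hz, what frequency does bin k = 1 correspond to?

The frequency of DFT bin k is: f_k = k * f_s / N
f_1 = 1 * 40000 / 16 = 2500 Hz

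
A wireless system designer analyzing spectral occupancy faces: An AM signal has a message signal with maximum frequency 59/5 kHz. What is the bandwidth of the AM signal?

In AM (double-sideband), the bandwidth is twice the message frequency.
BW = 2 * f_m = 2 * 59/5 kHz = 118/5 kHz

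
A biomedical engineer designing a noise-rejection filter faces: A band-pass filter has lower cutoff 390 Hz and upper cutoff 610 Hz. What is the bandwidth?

Bandwidth = f_high - f_low
= 610 Hz - 390 Hz = 220 Hz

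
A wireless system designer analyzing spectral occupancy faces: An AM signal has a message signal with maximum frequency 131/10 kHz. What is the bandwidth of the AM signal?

In AM (double-sideband), the bandwidth is twice the message frequency.
BW = 2 * f_m = 2 * 131/10 kHz = 131/5 kHz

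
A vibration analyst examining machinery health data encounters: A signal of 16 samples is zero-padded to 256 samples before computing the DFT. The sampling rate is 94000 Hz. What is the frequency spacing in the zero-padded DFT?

Original DFT: N = 16, resolution = f_s/N = 94000/16 = 5875 Hz
Zero-padded DFT: N = 256, resolution = f_s/N = 94000/256 = 5875/16 Hz
Zero-padding interpolates the spectrum (finer frequency grid)
but does NOT improve the true spectral resolution (ability to resolve close frequencies).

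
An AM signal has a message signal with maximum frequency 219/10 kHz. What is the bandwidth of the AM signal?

In AM (double-sideband), the bandwidth is twice the message frequency.
BW = 2 * f_m = 2 * 219/10 kHz = 219/5 kHz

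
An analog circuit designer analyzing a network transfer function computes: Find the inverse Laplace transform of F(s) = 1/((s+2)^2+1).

Standard pair: w/((s+a)^2+w^2) <-> e^(-at)*sin(wt)*u(t)
With a=2, w=1: f(t) = e^(-2t)*sin(t)*u(t)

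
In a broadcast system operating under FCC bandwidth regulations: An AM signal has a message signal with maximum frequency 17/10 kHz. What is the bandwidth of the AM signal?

In AM (double-sideband), the bandwidth is twice the message frequency.
BW = 2 * f_m = 2 * 17/10 kHz = 17/5 kHz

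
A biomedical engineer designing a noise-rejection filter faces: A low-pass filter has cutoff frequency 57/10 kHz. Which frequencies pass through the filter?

A low-pass filter passes all frequencies below the cutoff frequency 57/10 kHz and attenuates higher frequencies.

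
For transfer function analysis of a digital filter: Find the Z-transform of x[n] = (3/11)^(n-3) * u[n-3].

Time-shifting property: if X(z) = Z{x[n]}, then Z{x[n-d]} = z^(-d) * X(z)
X(z) = z/(z - 3/11) for x[n] = (3/11)^n * u[n]
Z{x[n-3]} = z^(-3) * z/(z - 3/11) = z^(-2)/(z - 3/11)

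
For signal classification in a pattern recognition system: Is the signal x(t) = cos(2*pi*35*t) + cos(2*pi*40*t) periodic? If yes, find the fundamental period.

f1 = 35 Hz, f2 = 40 Hz
Period T1 = 1/35, T2 = 1/40
Ratio T1/T2 = 40/35, which is rational.
The signal is periodic with fundamental period T = 1/GCD(35,40) = 1/5 s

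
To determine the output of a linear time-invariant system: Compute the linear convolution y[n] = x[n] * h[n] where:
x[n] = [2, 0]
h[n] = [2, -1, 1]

y[n] = sum_k x[k]*h[n-k]. Output length = len(x) + len(h) - 1 = 2 + 3 - 1 = 4.
y[0] = 2*2 = 4
y[1] = 0*2 + 2*-1 = -2
y[2] = 0*-1 + 2*1 = 2
y[3] = 0*1 = 0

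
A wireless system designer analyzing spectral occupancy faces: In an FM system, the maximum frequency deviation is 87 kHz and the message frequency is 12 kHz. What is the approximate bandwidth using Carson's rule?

Carson's rule: BW = 2*(delta_f + f_m)
= 2*(87 + 12) kHz = 198 kHz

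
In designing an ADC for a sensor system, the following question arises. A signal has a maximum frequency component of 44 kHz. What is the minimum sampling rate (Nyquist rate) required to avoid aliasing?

By the Nyquist-Shannon sampling theorem,
the minimum sampling rate (Nyquist rate) must be at least 2 * f_max.
Nyquist rate = 2 * 44 kHz = 88 kHz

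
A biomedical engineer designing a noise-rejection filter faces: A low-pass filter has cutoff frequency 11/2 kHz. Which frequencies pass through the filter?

A low-pass filter passes all frequencies below the cutoff frequency 11/2 kHz and attenuates higher frequencies.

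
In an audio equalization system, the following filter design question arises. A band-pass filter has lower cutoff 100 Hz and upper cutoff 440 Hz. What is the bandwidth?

Bandwidth = f_high - f_low
= 440 Hz - 100 Hz = 340 Hz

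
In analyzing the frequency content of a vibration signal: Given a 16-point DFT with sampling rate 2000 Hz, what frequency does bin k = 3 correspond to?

The frequency of DFT bin k is: f_k = k * f_s / N
f_3 = 3 * 2000 / 16 = 375 Hz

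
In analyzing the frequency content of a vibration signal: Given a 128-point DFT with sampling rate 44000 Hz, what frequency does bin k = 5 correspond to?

The frequency of DFT bin k is: f_k = k * f_s / N
f_5 = 5 * 44000 / 128 = 6875/4 Hz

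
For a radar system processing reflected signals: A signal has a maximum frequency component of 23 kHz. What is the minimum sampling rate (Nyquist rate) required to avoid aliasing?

By the Nyquist-Shannon sampling theorem,
the minimum sampling rate (Nyquist rate) must be at least 2 * f_max.
Nyquist rate = 2 * 23 kHz = 46 kHz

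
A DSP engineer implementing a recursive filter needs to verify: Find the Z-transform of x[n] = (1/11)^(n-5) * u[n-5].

Time-shifting property: if X(z) = Z{x[n]}, then Z{x[n-d]} = z^(-d) * X(z)
X(z) = z/(z - 1/11) for x[n] = (1/11)^n * u[n]
Z{x[n-5]} = z^(-5) * z/(z - 1/11) = z^(-4)/(z - 1/11)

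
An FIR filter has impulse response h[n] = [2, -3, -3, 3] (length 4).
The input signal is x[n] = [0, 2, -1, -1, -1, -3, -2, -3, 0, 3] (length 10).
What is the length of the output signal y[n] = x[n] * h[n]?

For linear convolution, the output length is:
len(y) = len(x) + len(h) - 1 = 10 + 4 - 1 = 13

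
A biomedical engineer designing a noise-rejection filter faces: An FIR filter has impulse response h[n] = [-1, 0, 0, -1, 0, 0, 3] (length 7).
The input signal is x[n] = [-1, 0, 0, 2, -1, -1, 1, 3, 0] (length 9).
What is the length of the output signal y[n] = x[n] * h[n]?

For linear convolution, the output length is:
len(y) = len(x) + len(h) - 1 = 9 + 7 - 1 = 15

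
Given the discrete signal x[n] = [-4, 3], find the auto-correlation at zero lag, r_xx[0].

The auto-correlation at zero lag r_xx[0] equals the signal energy.
r_xx[0] = sum of x[n]^2 = (-4)^2 + 3^2
= 16 + 9 = 25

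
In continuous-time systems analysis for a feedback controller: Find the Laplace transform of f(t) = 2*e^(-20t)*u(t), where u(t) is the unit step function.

Standard Laplace transform pair:
e^(-at)*u(t) <-> 1/(s+a)
With a = 20: L{2*e^(-20t)*u(t)} = 2/(s+20), ROC: Re(s) > -20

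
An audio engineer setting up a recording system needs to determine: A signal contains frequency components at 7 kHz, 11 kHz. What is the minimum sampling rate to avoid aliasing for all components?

The highest frequency component is f_max = 11 kHz.
Nyquist rate = 2 * f_max = 2 * 11 kHz = 22 kHz.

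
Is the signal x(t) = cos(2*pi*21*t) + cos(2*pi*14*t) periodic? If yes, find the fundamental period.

f1 = 21 Hz, f2 = 14 Hz
Period T1 = 1/21, T2 = 1/14
Ratio T1/T2 = 14/21, which is rational.
The signal is periodic with fundamental period T = 1/GCD(21,14) = 1/7 s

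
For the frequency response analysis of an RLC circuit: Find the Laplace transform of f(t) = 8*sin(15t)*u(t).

Standard pair: sin(wt)*u(t) <-> w/(s^2+w^2)
With w = 15: L{8*sin(15t)*u(t)} = 120/(s^2+225)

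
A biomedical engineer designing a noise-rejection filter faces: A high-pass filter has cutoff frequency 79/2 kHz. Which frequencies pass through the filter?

A high-pass filter passes all frequencies above the cutoff frequency 79/2 kHz and attenuates lower frequencies.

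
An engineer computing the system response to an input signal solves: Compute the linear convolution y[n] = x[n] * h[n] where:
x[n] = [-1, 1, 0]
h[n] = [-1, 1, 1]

y[n] = sum_k x[k]*h[n-k]. Output length = len(x) + len(h) - 1 = 3 + 3 - 1 = 5.
y[0] = -1*-1 = 1
y[1] = 1*-1 + -1*1 = -2
y[2] = 0*-1 + 1*1 + -1*1 = 0
y[3] = 0*1 + 1*1 = 1
y[4] = 0*1 = 0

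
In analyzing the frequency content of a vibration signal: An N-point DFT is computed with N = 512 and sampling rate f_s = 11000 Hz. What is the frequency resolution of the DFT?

DFT frequency resolution = f_s / N
= 11000 / 512 = 1375/64 Hz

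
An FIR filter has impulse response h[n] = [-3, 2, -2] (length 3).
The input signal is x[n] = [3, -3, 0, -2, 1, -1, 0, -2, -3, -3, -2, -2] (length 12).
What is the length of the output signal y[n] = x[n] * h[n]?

For linear convolution, the output length is:
len(y) = len(x) + len(h) - 1 = 12 + 3 - 1 = 14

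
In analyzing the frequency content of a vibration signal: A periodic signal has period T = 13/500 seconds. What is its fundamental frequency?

The fundamental frequency is the reciprocal of the period.
f = 1/T = 1/(13/500) = 500/13 Hz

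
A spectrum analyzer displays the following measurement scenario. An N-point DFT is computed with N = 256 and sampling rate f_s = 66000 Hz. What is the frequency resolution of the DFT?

DFT frequency resolution = f_s / N
= 66000 / 256 = 4125/16 Hz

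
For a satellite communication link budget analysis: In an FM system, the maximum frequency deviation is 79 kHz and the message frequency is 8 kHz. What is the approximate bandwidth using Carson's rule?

Carson's rule: BW = 2*(delta_f + f_m)
= 2*(79 + 8) kHz = 174 kHz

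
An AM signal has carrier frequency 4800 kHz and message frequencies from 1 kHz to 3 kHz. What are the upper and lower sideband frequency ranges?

Upper sideband (USB) = fc + [fm_low, fm_high] = 4800 + [1, 3] = [4801, 4803] kHz
Lower sideband (LSB) = fc - [fm_high, fm_low] = 4800 - [3, 1] = [4797, 4799] kHz
Total occupied spectrum: 4797 kHz to 4803 kHz (plus carrier at 4800 kHz)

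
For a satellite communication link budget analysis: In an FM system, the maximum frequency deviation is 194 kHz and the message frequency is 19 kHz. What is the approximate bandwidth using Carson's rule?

Carson's rule: BW = 2*(delta_f + f_m)
= 2*(194 + 19) kHz = 426 kHz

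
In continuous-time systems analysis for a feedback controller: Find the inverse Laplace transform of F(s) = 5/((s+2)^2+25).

Standard pair: w/((s+a)^2+w^2) <-> e^(-at)*sin(wt)*u(t)
With a=2, w=5: f(t) = e^(-2t)*sin(5t)*u(t)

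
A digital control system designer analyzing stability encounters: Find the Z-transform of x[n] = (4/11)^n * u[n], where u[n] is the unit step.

The Z-transform of a^n * u[n] is z/(z-a) for |z| > |a|.
Here a = 4/11, so X(z) = z/(z - (4/11)) = 11z/(11z - 4)
ROC: |z| > 4/11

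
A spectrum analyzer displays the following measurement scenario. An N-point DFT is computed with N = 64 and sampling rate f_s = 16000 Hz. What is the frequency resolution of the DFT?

DFT frequency resolution = f_s / N
= 16000 / 64 = 250 Hz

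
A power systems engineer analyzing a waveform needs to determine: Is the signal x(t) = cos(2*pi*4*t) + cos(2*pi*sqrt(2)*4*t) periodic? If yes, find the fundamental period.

f1 = 4 Hz, f2 = 4*sqrt(2) Hz
Ratio f2/f1 = sqrt(2), which is irrational.
Since the frequency ratio is irrational, no common period exists.
The signal is not periodic.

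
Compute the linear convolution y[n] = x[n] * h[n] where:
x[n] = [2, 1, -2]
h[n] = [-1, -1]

y[n] = sum_k x[k]*h[n-k]. Output length = len(x) + len(h) - 1 = 3 + 2 - 1 = 4.
y[0] = 2*-1 = -2
y[1] = 1*-1 + 2*-1 = -3
y[2] = -2*-1 + 1*-1 = 1
y[3] = -2*-1 = 2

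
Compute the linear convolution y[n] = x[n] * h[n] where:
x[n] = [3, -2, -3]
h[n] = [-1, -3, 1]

y[n] = sum_k x[k]*h[n-k]. Output length = len(x) + len(h) - 1 = 3 + 3 - 1 = 5.
y[0] = 3*-1 = -3
y[1] = -2*-1 + 3*-3 = -7
y[2] = -3*-1 + -2*-3 + 3*1 = 12
y[3] = -3*-3 + -2*1 = 7
y[4] = -3*1 = -3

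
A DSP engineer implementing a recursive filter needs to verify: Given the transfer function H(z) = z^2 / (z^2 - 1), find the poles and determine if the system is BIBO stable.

Poles are roots of the denominator: z^2 - 1 = 0.
Quadratic formula: z = [-(0) +/- sqrt((0)^2 - 4*(-1))] / 2
Discriminant = 0 + 4 = 4; sqrt = 2.
z = (0 +/- 2) / 2 => z = 1 or z = -1.
|p1| = 1, |p2| = 1.
For BIBO stability, all poles must lie inside the unit circle (|p| < 1).
System is UNSTABLE since at least one |p| >= 1.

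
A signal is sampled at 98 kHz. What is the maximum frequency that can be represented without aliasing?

The maximum frequency that can be represented without aliasing
is the Nyquist frequency: f_max = f_s / 2 = 98 kHz / 2 = 49 kHz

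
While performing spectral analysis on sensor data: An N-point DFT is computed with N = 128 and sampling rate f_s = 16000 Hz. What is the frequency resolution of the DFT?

DFT frequency resolution = f_s / N
= 16000 / 128 = 125 Hz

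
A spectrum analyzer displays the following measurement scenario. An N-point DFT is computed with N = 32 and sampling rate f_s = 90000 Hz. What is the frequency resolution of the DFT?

DFT frequency resolution = f_s / N
= 90000 / 32 = 5625/2 Hz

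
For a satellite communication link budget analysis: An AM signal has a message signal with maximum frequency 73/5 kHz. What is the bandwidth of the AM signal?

In AM (double-sideband), the bandwidth is twice the message frequency.
BW = 2 * f_m = 2 * 73/5 kHz = 146/5 kHz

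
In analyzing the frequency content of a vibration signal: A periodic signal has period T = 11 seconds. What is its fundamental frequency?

The fundamental frequency is the reciprocal of the period.
f = 1/T = 1/(11) = 1/11 Hz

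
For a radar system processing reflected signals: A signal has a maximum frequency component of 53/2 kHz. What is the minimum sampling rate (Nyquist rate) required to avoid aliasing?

By the Nyquist-Shannon sampling theorem,
the minimum sampling rate (Nyquist rate) must be at least 2 * f_max.
Nyquist rate = 2 * 53/2 kHz = 53 kHz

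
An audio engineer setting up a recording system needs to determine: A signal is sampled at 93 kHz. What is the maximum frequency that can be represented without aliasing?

The maximum frequency that can be represented without aliasing
is the Nyquist frequency: f_max = f_s / 2 = 93 kHz / 2 = 93/2 kHz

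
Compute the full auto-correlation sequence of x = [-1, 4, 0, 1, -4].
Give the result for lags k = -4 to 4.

r_xx[k] = sum_m x[m]*x[m+k], indexed from 0, for k = -4 to 4:
  r_xx[-4] = x[4]*x[0] = 4
  r_xx[-3] = x[3]*x[0] + x[4]*x[1] = -17
  r_xx[-2] = x[2]*x[0] + x[3]*x[1] + x[4]*x[2] = 4
  r_xx[-1] = x[1]*x[0] + x[2]*x[1] + x[3]*x[2] + x[4]*x[3] = -8
  r_xx[0] = x[0]*x[0] + x[1]*x[1] + x[2]*x[2] + x[3]*x[3] + x[4]*x[4] = 34
  r_xx[1] = x[0]*x[1] + x[1]*x[2] + x[2]*x[3] + x[3]*x[4] = -8
  r_xx[2] = x[0]*x[2] + x[1]*x[3] + x[2]*x[4] = 4
  r_xx[3] = x[0]*x[3] + x[1]*x[4] = -17
  r_xx[4] = x[0]*x[4] = 4
r_xx = [4, -17, 4, -8, 34, -8, 4, -17, 4]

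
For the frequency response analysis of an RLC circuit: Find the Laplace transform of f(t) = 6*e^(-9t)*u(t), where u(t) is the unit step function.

Standard Laplace transform pair:
e^(-at)*u(t) <-> 1/(s+a)
With a = 9: L{6*e^(-9t)*u(t)} = 6/(s+9), ROC: Re(s) > -9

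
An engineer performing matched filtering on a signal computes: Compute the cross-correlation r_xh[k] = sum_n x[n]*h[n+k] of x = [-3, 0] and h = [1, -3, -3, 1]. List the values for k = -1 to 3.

Both sequences indexed from 0 and zero outside their support.
Lags with overlap: k = -1 to 3.
  r_xh[-1] = x[1]*h[0] = 0
  r_xh[0] = x[0]*h[0] + x[1]*h[1] = -3
  r_xh[1] = x[0]*h[1] + x[1]*h[2] = 9
  r_xh[2] = x[0]*h[2] + x[1]*h[3] = 9
  r_xh[3] = x[0]*h[3] = -3
r_xh = [0, -3, 9, 9, -3] (for k = -1, ..., 3)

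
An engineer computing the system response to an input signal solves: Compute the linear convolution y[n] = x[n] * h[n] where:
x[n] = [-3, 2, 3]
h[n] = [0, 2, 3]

y[n] = sum_k x[k]*h[n-k]. Output length = len(x) + len(h) - 1 = 3 + 3 - 1 = 5.
y[0] = -3*0 = 0
y[1] = 2*0 + -3*2 = -6
y[2] = 3*0 + 2*2 + -3*3 = -5
y[3] = 3*2 + 2*3 = 12
y[4] = 3*3 = 9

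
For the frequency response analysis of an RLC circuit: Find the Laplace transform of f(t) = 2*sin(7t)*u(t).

Standard pair: sin(wt)*u(t) <-> w/(s^2+w^2)
With w = 7: L{2*sin(7t)*u(t)} = 14/(s^2+49)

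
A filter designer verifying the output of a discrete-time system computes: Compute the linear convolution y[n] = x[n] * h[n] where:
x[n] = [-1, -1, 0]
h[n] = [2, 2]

y[n] = sum_k x[k]*h[n-k]. Output length = len(x) + len(h) - 1 = 3 + 2 - 1 = 4.
y[0] = -1*2 = -2
y[1] = -1*2 + -1*2 = -4
y[2] = 0*2 + -1*2 = -2
y[3] = 0*2 = 0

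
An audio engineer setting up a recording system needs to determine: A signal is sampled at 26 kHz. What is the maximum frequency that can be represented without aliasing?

The maximum frequency that can be represented without aliasing
is the Nyquist frequency: f_max = f_s / 2 = 26 kHz / 2 = 13 kHz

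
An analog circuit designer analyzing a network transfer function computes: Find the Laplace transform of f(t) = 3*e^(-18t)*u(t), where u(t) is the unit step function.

Standard Laplace transform pair:
e^(-at)*u(t) <-> 1/(s+a)
With a = 18: L{3*e^(-18t)*u(t)} = 3/(s+18), ROC: Re(s) > -18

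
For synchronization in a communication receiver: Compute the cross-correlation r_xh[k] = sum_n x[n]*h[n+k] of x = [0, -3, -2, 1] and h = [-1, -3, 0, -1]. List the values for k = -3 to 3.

Both sequences indexed from 0 and zero outside their support.
Lags with overlap: k = -3 to 3.
  r_xh[-3] = x[3]*h[0] = -1
  r_xh[-2] = x[2]*h[0] + x[3]*h[1] = -1
  r_xh[-1] = x[1]*h[0] + x[2]*h[1] + x[3]*h[2] = 9
  r_xh[0] = x[0]*h[0] + x[1]*h[1] + x[2]*h[2] + x[3]*h[3] = 8
  r_xh[1] = x[0]*h[1] + x[1]*h[2] + x[2]*h[3] = 2
  r_xh[2] = x[0]*h[2] + x[1]*h[3] = 3
  r_xh[3] = x[0]*h[3] = 0
r_xh = [-1, -1, 9, 8, 2, 3, 0] (for k = -3, ..., 3)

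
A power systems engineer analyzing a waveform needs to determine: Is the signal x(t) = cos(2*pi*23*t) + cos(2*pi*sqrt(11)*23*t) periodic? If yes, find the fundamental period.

f1 = 23 Hz, f2 = 23*sqrt(11) Hz
Ratio f2/f1 = sqrt(11), which is irrational.
Since the frequency ratio is irrational, no common period exists.
The signal is not periodic.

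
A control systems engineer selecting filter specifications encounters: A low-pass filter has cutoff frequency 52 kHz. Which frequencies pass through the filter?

A low-pass filter passes all frequencies below the cutoff frequency 52 kHz and attenuates higher frequencies.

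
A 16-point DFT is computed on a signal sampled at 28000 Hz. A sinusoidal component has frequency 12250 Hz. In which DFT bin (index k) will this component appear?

DFT frequency resolution = f_s/N = 28000/16 = 1750 Hz
Bin index k = f_signal / resolution = 12250 / 1750 = 7
The signal frequency 12250 Hz falls in DFT bin k = 7.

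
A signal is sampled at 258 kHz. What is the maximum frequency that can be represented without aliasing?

The maximum frequency that can be represented without aliasing
is the Nyquist frequency: f_max = f_s / 2 = 258 kHz / 2 = 129 kHz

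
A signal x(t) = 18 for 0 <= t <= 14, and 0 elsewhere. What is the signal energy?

Energy = integral of |x(t)|^2 dt over the signal duration
= 18^2 * 14 = 324 * 14 = 4536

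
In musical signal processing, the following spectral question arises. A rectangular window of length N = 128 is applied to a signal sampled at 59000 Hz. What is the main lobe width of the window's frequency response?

For a rectangular window of length N,
the main lobe width in frequency is 2*f_s/N.
= 2*59000/128 = 7375/8 Hz
This determines the minimum frequency separation for resolving two sinusoids.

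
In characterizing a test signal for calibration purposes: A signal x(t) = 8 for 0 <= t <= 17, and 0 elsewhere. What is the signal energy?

Energy = integral of |x(t)|^2 dt over the signal duration
= 8^2 * 17 = 64 * 17 = 1088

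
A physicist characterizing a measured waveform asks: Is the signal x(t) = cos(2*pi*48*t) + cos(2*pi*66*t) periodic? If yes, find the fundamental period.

f1 = 48 Hz, f2 = 66 Hz
Period T1 = 1/48, T2 = 1/66
Ratio T1/T2 = 66/48, which is rational.
The signal is periodic with fundamental period T = 1/GCD(48,66) = 1/6 s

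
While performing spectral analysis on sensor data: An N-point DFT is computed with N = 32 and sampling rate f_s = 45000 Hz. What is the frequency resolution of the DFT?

DFT frequency resolution = f_s / N
= 45000 / 32 = 5625/4 Hz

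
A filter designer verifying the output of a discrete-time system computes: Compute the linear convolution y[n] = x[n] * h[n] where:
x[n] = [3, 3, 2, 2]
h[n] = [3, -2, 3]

y[n] = sum_k x[k]*h[n-k]. Output length = len(x) + len(h) - 1 = 4 + 3 - 1 = 6.
y[0] = 3*3 = 9
y[1] = 3*3 + 3*-2 = 3
y[2] = 2*3 + 3*-2 + 3*3 = 9
y[3] = 2*3 + 2*-2 + 3*3 = 11
y[4] = 2*-2 + 2*3 = 2
y[5] = 2*3 = 6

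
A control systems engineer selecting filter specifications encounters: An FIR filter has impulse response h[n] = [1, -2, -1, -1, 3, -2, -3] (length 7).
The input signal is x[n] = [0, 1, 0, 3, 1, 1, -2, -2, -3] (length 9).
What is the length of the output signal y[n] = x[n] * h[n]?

For linear convolution, the output length is:
len(y) = len(x) + len(h) - 1 = 9 + 7 - 1 = 15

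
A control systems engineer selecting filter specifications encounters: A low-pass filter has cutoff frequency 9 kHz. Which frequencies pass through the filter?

A low-pass filter passes all frequencies below the cutoff frequency 9 kHz and attenuates higher frequencies.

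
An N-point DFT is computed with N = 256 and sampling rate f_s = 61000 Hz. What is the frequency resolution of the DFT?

DFT frequency resolution = f_s / N
= 61000 / 256 = 7625/32 Hz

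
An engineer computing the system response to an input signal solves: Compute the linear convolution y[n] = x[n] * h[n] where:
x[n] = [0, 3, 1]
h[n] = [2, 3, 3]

y[n] = sum_k x[k]*h[n-k]. Output length = len(x) + len(h) - 1 = 3 + 3 - 1 = 5.
y[0] = 0*2 = 0
y[1] = 3*2 + 0*3 = 6
y[2] = 1*2 + 3*3 + 0*3 = 11
y[3] = 1*3 + 3*3 = 12
y[4] = 1*3 = 3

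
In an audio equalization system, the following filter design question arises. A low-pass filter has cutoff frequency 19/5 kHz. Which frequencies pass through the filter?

A low-pass filter passes all frequencies below the cutoff frequency 19/5 kHz and attenuates higher frequencies.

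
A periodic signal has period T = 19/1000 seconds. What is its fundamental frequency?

The fundamental frequency is the reciprocal of the period.
f = 1/T = 1/(19/1000) = 1000/19 Hz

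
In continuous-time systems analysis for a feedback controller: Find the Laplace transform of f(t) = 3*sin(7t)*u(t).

Standard pair: sin(wt)*u(t) <-> w/(s^2+w^2)
With w = 7: L{3*sin(7t)*u(t)} = 21/(s^2+49)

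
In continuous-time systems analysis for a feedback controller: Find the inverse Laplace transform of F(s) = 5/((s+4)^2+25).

Standard pair: w/((s+a)^2+w^2) <-> e^(-at)*sin(wt)*u(t)
With a=4, w=5: f(t) = e^(-4t)*sin(5t)*u(t)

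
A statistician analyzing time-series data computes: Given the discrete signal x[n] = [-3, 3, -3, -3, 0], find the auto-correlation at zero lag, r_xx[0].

The auto-correlation at zero lag r_xx[0] equals the signal energy.
r_xx[0] = sum of x[n]^2 = (-3)^2 + 3^2 + (-3)^2 + (-3)^2 + 0^2
= 9 + 9 + 9 + 9 + 0 = 36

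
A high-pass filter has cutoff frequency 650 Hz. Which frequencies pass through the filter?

A high-pass filter passes all frequencies above the cutoff frequency 650 Hz and attenuates lower frequencies.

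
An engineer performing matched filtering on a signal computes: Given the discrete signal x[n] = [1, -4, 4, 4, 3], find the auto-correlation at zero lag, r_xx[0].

The auto-correlation at zero lag r_xx[0] equals the signal energy.
r_xx[0] = sum of x[n]^2 = 1^2 + (-4)^2 + 4^2 + 4^2 + 3^2
= 1 + 16 + 16 + 16 + 9 = 58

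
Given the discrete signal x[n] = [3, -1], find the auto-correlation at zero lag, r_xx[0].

The auto-correlation at zero lag r_xx[0] equals the signal energy.
r_xx[0] = sum of x[n]^2 = 3^2 + (-1)^2
= 9 + 1 = 10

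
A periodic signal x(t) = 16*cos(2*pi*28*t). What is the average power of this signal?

Average power of A*cos(wt) is A^2/2.
P = 16^2 / 2 = 256/2 = 128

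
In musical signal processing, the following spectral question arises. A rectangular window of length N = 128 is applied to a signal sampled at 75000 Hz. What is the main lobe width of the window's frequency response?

For a rectangular window of length N,
the main lobe width in frequency is 2*f_s/N.
= 2*75000/128 = 9375/8 Hz
This determines the minimum frequency separation for resolving two sinusoids.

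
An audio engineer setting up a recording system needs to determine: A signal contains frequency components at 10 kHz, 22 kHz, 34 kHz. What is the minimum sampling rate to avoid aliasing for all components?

The highest frequency component is f_max = 34 kHz.
Nyquist rate = 2 * f_max = 2 * 34 kHz = 68 kHz.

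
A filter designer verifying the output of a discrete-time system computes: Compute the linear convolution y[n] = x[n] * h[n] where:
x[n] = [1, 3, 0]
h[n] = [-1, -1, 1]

y[n] = sum_k x[k]*h[n-k]. Output length = len(x) + len(h) - 1 = 3 + 3 - 1 = 5.
y[0] = 1*-1 = -1
y[1] = 3*-1 + 1*-1 = -4
y[2] = 0*-1 + 3*-1 + 1*1 = -2
y[3] = 0*-1 + 3*1 = 3
y[4] = 0*1 = 0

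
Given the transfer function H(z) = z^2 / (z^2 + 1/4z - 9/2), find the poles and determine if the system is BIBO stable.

Poles are roots of the denominator: z^2 + 1/4z - 9/2 = 0.
Quadratic formula: z = [-(1/4) +/- sqrt((1/4)^2 - 4*(-9/2))] / 2
Discriminant = 1/16 + 18 = 289/16; sqrt = 17/4.
z = (-1/4 +/- 17/4) / 2 => z = 2 or z = -9/4.
|p1| = 2, |p2| = 9/4.
For BIBO stability, all poles must lie inside the unit circle (|p| < 1).
System is UNSTABLE since at least one |p| >= 1.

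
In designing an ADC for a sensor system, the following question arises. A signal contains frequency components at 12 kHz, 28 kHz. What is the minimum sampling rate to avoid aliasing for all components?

The highest frequency component is f_max = 28 kHz.
Nyquist rate = 2 * f_max = 2 * 28 kHz = 56 kHz.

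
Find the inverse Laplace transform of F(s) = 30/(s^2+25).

Standard pair: w/(s^2+w^2) <-> sin(wt)*u(t)
Recognize w^2 = 25, so w = 5; numerator 30 = 6*5.
f(t) = 6*sin(5t)*u(t)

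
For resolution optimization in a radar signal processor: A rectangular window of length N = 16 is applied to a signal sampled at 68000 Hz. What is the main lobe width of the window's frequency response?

For a rectangular window of length N,
the main lobe width in frequency is 2*f_s/N.
= 2*68000/16 = 8500 Hz
This determines the minimum frequency separation for resolving two sinusoids.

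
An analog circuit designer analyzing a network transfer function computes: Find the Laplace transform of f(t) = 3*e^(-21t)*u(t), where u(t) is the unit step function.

Standard Laplace transform pair:
e^(-at)*u(t) <-> 1/(s+a)
With a = 21: L{3*e^(-21t)*u(t)} = 3/(s+21), ROC: Re(s) > -21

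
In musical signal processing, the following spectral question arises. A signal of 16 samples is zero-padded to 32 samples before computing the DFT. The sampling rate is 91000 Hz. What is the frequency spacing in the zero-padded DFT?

Original DFT: N = 16, resolution = f_s/N = 91000/16 = 11375/2 Hz
Zero-padded DFT: N = 32, resolution = f_s/N = 91000/32 = 11375/4 Hz
Zero-padding interpolates the spectrum (finer frequency grid)
but does NOT improve the true spectral resolution (ability to resolve close frequencies).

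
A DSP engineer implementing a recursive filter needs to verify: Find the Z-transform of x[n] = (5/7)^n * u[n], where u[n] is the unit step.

The Z-transform of a^n * u[n] is z/(z-a) for |z| > |a|.
Here a = 5/7, so X(z) = z/(z - (5/7)) = 7z/(7z - 5)
ROC: |z| > 5/7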